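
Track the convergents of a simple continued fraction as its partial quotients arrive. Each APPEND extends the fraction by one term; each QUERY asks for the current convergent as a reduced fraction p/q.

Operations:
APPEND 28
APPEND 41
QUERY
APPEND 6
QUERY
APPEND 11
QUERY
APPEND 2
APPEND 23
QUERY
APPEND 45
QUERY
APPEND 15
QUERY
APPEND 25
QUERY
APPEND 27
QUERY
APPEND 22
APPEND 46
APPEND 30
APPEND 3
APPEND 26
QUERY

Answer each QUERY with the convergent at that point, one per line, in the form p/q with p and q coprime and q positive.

1149/41
6922/247
77291/2758
3791883/135307
170796239/6094578
2565735468/91553977
64314182939/2294944003
1739048674821/62055042058
4231044512398536411/150977743732898273

APPEND 28: p_0 = 28·1 + 0 = 28, q_0 = 28·0 + 1 = 1 → 28/1
APPEND 41: p_1 = 41·28 + 1 = 1149, q_1 = 41·1 + 0 = 41 → 1149/41
APPEND 6: p_2 = 6·1149 + 28 = 6922, q_2 = 6·41 + 1 = 247 → 6922/247
APPEND 11: p_3 = 11·6922 + 1149 = 77291, q_3 = 11·247 + 41 = 2758 → 77291/2758
APPEND 2: p_4 = 2·77291 + 6922 = 161504, q_4 = 2·2758 + 247 = 5763 → 161504/5763
APPEND 23: p_5 = 23·161504 + 77291 = 3791883, q_5 = 23·5763 + 2758 = 135307 → 3791883/135307
APPEND 45: p_6 = 45·3791883 + 161504 = 170796239, q_6 = 45·135307 + 5763 = 6094578 → 170796239/6094578
APPEND 15: p_7 = 15·170796239 + 3791883 = 2565735468, q_7 = 15·6094578 + 135307 = 91553977 → 2565735468/91553977
APPEND 25: p_8 = 25·2565735468 + 170796239 = 64314182939, q_8 = 25·91553977 + 6094578 = 2294944003 → 64314182939/2294944003
APPEND 27: p_9 = 27·64314182939 + 2565735468 = 1739048674821, q_9 = 27·2294944003 + 91553977 = 62055042058 → 1739048674821/62055042058
APPEND 22: p_10 = 22·1739048674821 + 64314182939 = 38323385029001, q_10 = 22·62055042058 + 2294944003 = 1367505869279 → 38323385029001/1367505869279
APPEND 46: p_11 = 46·38323385029001 + 1739048674821 = 1764614760008867, q_11 = 46·1367505869279 + 62055042058 = 62967325028892 → 1764614760008867/62967325028892
APPEND 30: p_12 = 30·1764614760008867 + 38323385029001 = 52976766185295011, q_12 = 30·62967325028892 + 1367505869279 = 1890387256736039 → 52976766185295011/1890387256736039
APPEND 3: p_13 = 3·52976766185295011 + 1764614760008867 = 160694913315893900, q_13 = 3·1890387256736039 + 62967325028892 = 5734129095237009 → 160694913315893900/5734129095237009
APPEND 26: p_14 = 26·160694913315893900 + 52976766185295011 = 4231044512398536411, q_14 = 26·5734129095237009 + 1890387256736039 = 150977743732898273 → 4231044512398536411/150977743732898273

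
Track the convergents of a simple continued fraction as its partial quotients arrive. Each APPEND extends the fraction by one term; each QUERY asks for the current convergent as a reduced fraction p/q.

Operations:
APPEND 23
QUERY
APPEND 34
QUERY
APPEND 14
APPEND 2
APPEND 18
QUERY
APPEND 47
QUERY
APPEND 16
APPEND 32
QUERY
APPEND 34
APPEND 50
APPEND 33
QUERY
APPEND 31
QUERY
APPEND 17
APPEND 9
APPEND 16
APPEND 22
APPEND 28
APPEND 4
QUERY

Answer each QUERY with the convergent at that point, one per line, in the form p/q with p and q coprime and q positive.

23/1
783/34
420539/18261
19788086/859255
10164745366/441382167
571446669361787/24813840402880
17732152833578713/769980531872397
110059220143316630410325/4779084505911581228484

APPEND 23: p_0 = 23·1 + 0 = 23, q_0 = 23·0 + 1 = 1 → 23/1
APPEND 34: p_1 = 34·23 + 1 = 783, q_1 = 34·1 + 0 = 34 → 783/34
APPEND 14: p_2 = 14·783 + 23 = 10985, q_2 = 14·34 + 1 = 477 → 10985/477
APPEND 2: p_3 = 2·10985 + 783 = 22753, q_3 = 2·477 + 34 = 988 → 22753/988
APPEND 18: p_4 = 18·22753 + 10985 = 420539, q_4 = 18·988 + 477 = 18261 → 420539/18261
APPEND 47: p_5 = 47·420539 + 22753 = 19788086, q_5 = 47·18261 + 988 = 859255 → 19788086/859255
APPEND 16: p_6 = 16·19788086 + 420539 = 317029915, q_6 = 16·859255 + 18261 = 13766341 → 317029915/13766341
APPEND 32: p_7 = 32·317029915 + 19788086 = 10164745366, q_7 = 32·13766341 + 859255 = 441382167 → 10164745366/441382167
APPEND 34: p_8 = 34·10164745366 + 317029915 = 345918372359, q_8 = 34·441382167 + 13766341 = 15020760019 → 345918372359/15020760019
APPEND 50: p_9 = 50·345918372359 + 10164745366 = 17306083363316, q_9 = 50·15020760019 + 441382167 = 751479383117 → 17306083363316/751479383117
APPEND 33: p_10 = 33·17306083363316 + 345918372359 = 571446669361787, q_10 = 33·751479383117 + 15020760019 = 24813840402880 → 571446669361787/24813840402880
APPEND 31: p_11 = 31·571446669361787 + 17306083363316 = 17732152833578713, q_11 = 31·24813840402880 + 751479383117 = 769980531872397 → 17732152833578713/769980531872397
APPEND 17: p_12 = 17·17732152833578713 + 571446669361787 = 302018044840199908, q_12 = 17·769980531872397 + 24813840402880 = 13114482882233629 → 302018044840199908/13114482882233629
APPEND 9: p_13 = 9·302018044840199908 + 17732152833578713 = 2735894556395377885, q_13 = 9·13114482882233629 + 769980531872397 = 118800326471975058 → 2735894556395377885/118800326471975058
APPEND 16: p_14 = 16·2735894556395377885 + 302018044840199908 = 44076330947166246068, q_14 = 16·118800326471975058 + 13114482882233629 = 1913919706433834557 → 44076330947166246068/1913919706433834557
APPEND 22: p_15 = 22·44076330947166246068 + 2735894556395377885 = 972415175394052791381, q_15 = 22·1913919706433834557 + 118800326471975058 = 42225033868016335312 → 972415175394052791381/42225033868016335312
APPEND 28: p_16 = 28·972415175394052791381 + 44076330947166246068 = 27271701241980644404736, q_16 = 28·42225033868016335312 + 1913919706433834557 = 1184214868010891223293 → 27271701241980644404736/1184214868010891223293
APPEND 4: p_17 = 4·27271701241980644404736 + 972415175394052791381 = 110059220143316630410325, q_17 = 4·1184214868010891223293 + 42225033868016335312 = 4779084505911581228484 → 110059220143316630410325/4779084505911581228484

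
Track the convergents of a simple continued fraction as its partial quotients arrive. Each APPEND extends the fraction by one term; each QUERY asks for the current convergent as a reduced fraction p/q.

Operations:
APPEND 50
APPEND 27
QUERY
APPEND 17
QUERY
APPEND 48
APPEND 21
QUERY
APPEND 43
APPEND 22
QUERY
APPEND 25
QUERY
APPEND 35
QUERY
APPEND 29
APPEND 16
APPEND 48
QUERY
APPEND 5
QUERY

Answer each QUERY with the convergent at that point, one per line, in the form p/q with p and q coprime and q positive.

1351/27
23017/460
23252524/464707
22044475902/440563883
552112862249/11034101583
19345994654617/386634119288
432788209327104814/8649371156084839
2172945767955716959/43426817191518443

APPEND 50: p_0 = 50·1 + 0 = 50, q_0 = 50·0 + 1 = 1 → 50/1
APPEND 27: p_1 = 27·50 + 1 = 1351, q_1 = 27·1 + 0 = 27 → 1351/27
APPEND 17: p_2 = 17·1351 + 50 = 23017, q_2 = 17·27 + 1 = 460 → 23017/460
APPEND 48: p_3 = 48·23017 + 1351 = 1106167, q_3 = 48·460 + 27 = 22107 → 1106167/22107
APPEND 21: p_4 = 21·1106167 + 23017 = 23252524, q_4 = 21·22107 + 460 = 464707 → 23252524/464707
APPEND 43: p_5 = 43·23252524 + 1106167 = 1000964699, q_5 = 43·464707 + 22107 = 20004508 → 1000964699/20004508
APPEND 22: p_6 = 22·1000964699 + 23252524 = 22044475902, q_6 = 22·20004508 + 464707 = 440563883 → 22044475902/440563883
APPEND 25: p_7 = 25·22044475902 + 1000964699 = 552112862249, q_7 = 25·440563883 + 20004508 = 11034101583 → 552112862249/11034101583
APPEND 35: p_8 = 35·552112862249 + 22044475902 = 19345994654617, q_8 = 35·11034101583 + 440563883 = 386634119288 → 19345994654617/386634119288
APPEND 29: p_9 = 29·19345994654617 + 552112862249 = 561585957846142, q_9 = 29·386634119288 + 11034101583 = 11223423560935 → 561585957846142/11223423560935
APPEND 16: p_10 = 16·561585957846142 + 19345994654617 = 9004721320192889, q_10 = 16·11223423560935 + 386634119288 = 179961411094248 → 9004721320192889/179961411094248
APPEND 48: p_11 = 48·9004721320192889 + 561585957846142 = 432788209327104814, q_11 = 48·179961411094248 + 11223423560935 = 8649371156084839 → 432788209327104814/8649371156084839
APPEND 5: p_12 = 5·432788209327104814 + 9004721320192889 = 2172945767955716959, q_12 = 5·8649371156084839 + 179961411094248 = 43426817191518443 → 2172945767955716959/43426817191518443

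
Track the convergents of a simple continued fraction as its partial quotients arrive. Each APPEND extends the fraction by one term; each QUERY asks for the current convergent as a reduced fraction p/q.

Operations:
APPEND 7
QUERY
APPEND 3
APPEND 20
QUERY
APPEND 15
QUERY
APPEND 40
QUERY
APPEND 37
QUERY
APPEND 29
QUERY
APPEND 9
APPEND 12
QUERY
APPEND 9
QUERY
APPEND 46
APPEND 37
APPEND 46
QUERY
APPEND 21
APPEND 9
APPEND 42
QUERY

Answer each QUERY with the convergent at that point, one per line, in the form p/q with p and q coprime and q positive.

APPEND 7: p_0 = 7·1 + 0 = 7, q_0 = 7·0 + 1 = 1 → 7/1
APPEND 3: p_1 = 3·7 + 1 = 22, q_1 = 3·1 + 0 = 3 → 22/3
APPEND 20: p_2 = 20·22 + 7 = 447, q_2 = 20·3 + 1 = 61 → 447/61
APPEND 15: p_3 = 15·447 + 22 = 6727, q_3 = 15·61 + 3 = 918 → 6727/918
APPEND 40: p_4 = 40·6727 + 447 = 269527, q_4 = 40·918 + 61 = 36781 → 269527/36781
APPEND 37: p_5 = 37·269527 + 6727 = 9979226, q_5 = 37·36781 + 918 = 1361815 → 9979226/1361815
APPEND 29: p_6 = 29·9979226 + 269527 = 289667081, q_6 = 29·1361815 + 36781 = 39529416 → 289667081/39529416
APPEND 9: p_7 = 9·289667081 + 9979226 = 2616982955, q_7 = 9·39529416 + 1361815 = 357126559 → 2616982955/357126559
APPEND 12: p_8 = 12·2616982955 + 289667081 = 31693462541, q_8 = 12·357126559 + 39529416 = 4325048124 → 31693462541/4325048124
APPEND 9: p_9 = 9·31693462541 + 2616982955 = 287858145824, q_9 = 9·4325048124 + 357126559 = 39282559675 → 287858145824/39282559675
APPEND 46: p_10 = 46·287858145824 + 31693462541 = 13273168170445, q_10 = 46·39282559675 + 4325048124 = 1811322793174 → 13273168170445/1811322793174
APPEND 37: p_11 = 37·13273168170445 + 287858145824 = 491395080452289, q_11 = 37·1811322793174 + 39282559675 = 67058225907113 → 491395080452289/67058225907113
APPEND 46: p_12 = 46·491395080452289 + 13273168170445 = 22617446868975739, q_12 = 46·67058225907113 + 1811322793174 = 3086489714520372 → 22617446868975739/3086489714520372
APPEND 21: p_13 = 21·22617446868975739 + 491395080452289 = 475457779328942808, q_13 = 21·3086489714520372 + 67058225907113 = 64883342230834925 → 475457779328942808/64883342230834925
APPEND 9: p_14 = 9·475457779328942808 + 22617446868975739 = 4301737460829461011, q_14 = 9·64883342230834925 + 3086489714520372 = 587036569792034697 → 4301737460829461011/587036569792034697
APPEND 42: p_15 = 42·4301737460829461011 + 475457779328942808 = 181148431134166305270, q_15 = 42·587036569792034697 + 64883342230834925 = 24720419273496292199 → 181148431134166305270/24720419273496292199

7/1
447/61
6727/918
269527/36781
9979226/1361815
289667081/39529416
31693462541/4325048124
287858145824/39282559675
22617446868975739/3086489714520372
181148431134166305270/24720419273496292199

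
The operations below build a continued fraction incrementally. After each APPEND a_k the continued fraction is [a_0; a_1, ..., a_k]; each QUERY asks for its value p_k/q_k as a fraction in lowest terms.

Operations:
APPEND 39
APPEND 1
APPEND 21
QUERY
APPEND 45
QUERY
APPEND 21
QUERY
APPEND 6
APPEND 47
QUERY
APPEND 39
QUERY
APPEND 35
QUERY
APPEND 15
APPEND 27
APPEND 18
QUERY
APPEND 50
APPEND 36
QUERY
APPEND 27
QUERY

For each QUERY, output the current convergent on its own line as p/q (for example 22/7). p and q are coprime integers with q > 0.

APPEND 39: p_0 = 39·1 + 0 = 39, q_0 = 39·0 + 1 = 1 → 39/1
APPEND 1: p_1 = 1·39 + 1 = 40, q_1 = 1·1 + 0 = 1 → 40/1
APPEND 21: p_2 = 21·40 + 39 = 879, q_2 = 21·1 + 1 = 22 → 879/22
APPEND 45: p_3 = 45·879 + 40 = 39595, q_3 = 45·22 + 1 = 991 → 39595/991
APPEND 21: p_4 = 21·39595 + 879 = 832374, q_4 = 21·991 + 22 = 20833 → 832374/20833
APPEND 6: p_5 = 6·832374 + 39595 = 5033839, q_5 = 6·20833 + 991 = 125989 → 5033839/125989
APPEND 47: p_6 = 47·5033839 + 832374 = 237422807, q_6 = 47·125989 + 20833 = 5942316 → 237422807/5942316
APPEND 39: p_7 = 39·237422807 + 5033839 = 9264523312, q_7 = 39·5942316 + 125989 = 231876313 → 9264523312/231876313
APPEND 35: p_8 = 35·9264523312 + 237422807 = 324495738727, q_8 = 35·231876313 + 5942316 = 8121613271 → 324495738727/8121613271
APPEND 15: p_9 = 15·324495738727 + 9264523312 = 4876700604217, q_9 = 15·8121613271 + 231876313 = 122056075378 → 4876700604217/122056075378
APPEND 27: p_10 = 27·4876700604217 + 324495738727 = 131995412052586, q_10 = 27·122056075378 + 8121613271 = 3303635648477 → 131995412052586/3303635648477
APPEND 18: p_11 = 18·131995412052586 + 4876700604217 = 2380794117550765, q_11 = 18·3303635648477 + 122056075378 = 59587497747964 → 2380794117550765/59587497747964
APPEND 50: p_12 = 50·2380794117550765 + 131995412052586 = 119171701289590836, q_12 = 50·59587497747964 + 3303635648477 = 2982678523046677 → 119171701289590836/2982678523046677
APPEND 36: p_13 = 36·119171701289590836 + 2380794117550765 = 4292562040542820861, q_13 = 36·2982678523046677 + 59587497747964 = 107436014327428336 → 4292562040542820861/107436014327428336
APPEND 27: p_14 = 27·4292562040542820861 + 119171701289590836 = 116018346795945754083, q_14 = 27·107436014327428336 + 2982678523046677 = 2903755065363611749 → 116018346795945754083/2903755065363611749

879/22
39595/991
832374/20833
237422807/5942316
9264523312/231876313
324495738727/8121613271
2380794117550765/59587497747964
4292562040542820861/107436014327428336
116018346795945754083/2903755065363611749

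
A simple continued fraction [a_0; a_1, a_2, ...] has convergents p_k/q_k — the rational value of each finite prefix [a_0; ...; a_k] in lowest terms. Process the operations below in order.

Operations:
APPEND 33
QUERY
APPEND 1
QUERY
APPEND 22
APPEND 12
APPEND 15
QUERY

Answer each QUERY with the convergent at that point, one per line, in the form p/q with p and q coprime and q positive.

APPEND 33: p_0 = 33·1 + 0 = 33, q_0 = 33·0 + 1 = 1 → 33/1
APPEND 1: p_1 = 1·33 + 1 = 34, q_1 = 1·1 + 0 = 1 → 34/1
APPEND 22: p_2 = 22·34 + 33 = 781, q_2 = 22·1 + 1 = 23 → 781/23
APPEND 12: p_3 = 12·781 + 34 = 9406, q_3 = 12·23 + 1 = 277 → 9406/277
APPEND 15: p_4 = 15·9406 + 781 = 141871, q_4 = 15·277 + 23 = 4178 → 141871/4178

33/1
34/1
141871/4178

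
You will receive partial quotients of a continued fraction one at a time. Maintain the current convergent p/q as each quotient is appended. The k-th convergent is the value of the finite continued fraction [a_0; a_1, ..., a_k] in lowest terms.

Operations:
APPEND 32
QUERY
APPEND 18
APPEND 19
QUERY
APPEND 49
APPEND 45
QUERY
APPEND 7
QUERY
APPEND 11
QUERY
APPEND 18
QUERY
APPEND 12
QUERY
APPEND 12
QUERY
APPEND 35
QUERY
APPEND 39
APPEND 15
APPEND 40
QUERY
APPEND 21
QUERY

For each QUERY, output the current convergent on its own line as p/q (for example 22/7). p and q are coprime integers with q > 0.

APPEND 32: p_0 = 32·1 + 0 = 32, q_0 = 32·0 + 1 = 1 → 32/1
APPEND 18: p_1 = 18·32 + 1 = 577, q_1 = 18·1 + 0 = 18 → 577/18
APPEND 19: p_2 = 19·577 + 32 = 10995, q_2 = 19·18 + 1 = 343 → 10995/343
APPEND 49: p_3 = 49·10995 + 577 = 539332, q_3 = 49·343 + 18 = 16825 → 539332/16825
APPEND 45: p_4 = 45·539332 + 10995 = 24280935, q_4 = 45·16825 + 343 = 757468 → 24280935/757468
APPEND 7: p_5 = 7·24280935 + 539332 = 170505877, q_5 = 7·757468 + 16825 = 5319101 → 170505877/5319101
APPEND 11: p_6 = 11·170505877 + 24280935 = 1899845582, q_6 = 11·5319101 + 757468 = 59267579 → 1899845582/59267579
APPEND 18: p_7 = 18·1899845582 + 170505877 = 34367726353, q_7 = 18·59267579 + 5319101 = 1072135523 → 34367726353/1072135523
APPEND 12: p_8 = 12·34367726353 + 1899845582 = 414312561818, q_8 = 12·1072135523 + 59267579 = 12924893855 → 414312561818/12924893855
APPEND 12: p_9 = 12·414312561818 + 34367726353 = 5006118468169, q_9 = 12·12924893855 + 1072135523 = 156170861783 → 5006118468169/156170861783
APPEND 35: p_10 = 35·5006118468169 + 414312561818 = 175628458947733, q_10 = 35·156170861783 + 12924893855 = 5478905056260 → 175628458947733/5478905056260
APPEND 39: p_11 = 39·175628458947733 + 5006118468169 = 6854516017429756, q_11 = 39·5478905056260 + 156170861783 = 213833468055923 → 6854516017429756/213833468055923
APPEND 15: p_12 = 15·6854516017429756 + 175628458947733 = 102993368720394073, q_12 = 15·213833468055923 + 5478905056260 = 3212980925895105 → 102993368720394073/3212980925895105
APPEND 40: p_13 = 40·102993368720394073 + 6854516017429756 = 4126589264833192676, q_13 = 40·3212980925895105 + 213833468055923 = 128733070503860123 → 4126589264833192676/128733070503860123
APPEND 21: p_14 = 21·4126589264833192676 + 102993368720394073 = 86761367930217440269, q_14 = 21·128733070503860123 + 3212980925895105 = 2706607461506957688 → 86761367930217440269/2706607461506957688

32/1
10995/343
24280935/757468
170505877/5319101
1899845582/59267579
34367726353/1072135523
414312561818/12924893855
5006118468169/156170861783
175628458947733/5478905056260
4126589264833192676/128733070503860123
86761367930217440269/2706607461506957688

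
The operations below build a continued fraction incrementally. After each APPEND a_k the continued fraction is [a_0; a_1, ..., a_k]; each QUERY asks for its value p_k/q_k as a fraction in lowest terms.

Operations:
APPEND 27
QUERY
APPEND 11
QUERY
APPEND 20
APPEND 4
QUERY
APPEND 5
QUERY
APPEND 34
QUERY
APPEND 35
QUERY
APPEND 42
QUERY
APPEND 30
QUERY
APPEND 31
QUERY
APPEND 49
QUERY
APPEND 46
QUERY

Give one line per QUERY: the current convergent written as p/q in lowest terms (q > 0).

APPEND 27: p_0 = 27·1 + 0 = 27, q_0 = 27·0 + 1 = 1 → 27/1
APPEND 11: p_1 = 11·27 + 1 = 298, q_1 = 11·1 + 0 = 11 → 298/11
APPEND 20: p_2 = 20·298 + 27 = 5987, q_2 = 20·11 + 1 = 221 → 5987/221
APPEND 4: p_3 = 4·5987 + 298 = 24246, q_3 = 4·221 + 11 = 895 → 24246/895
APPEND 5: p_4 = 5·24246 + 5987 = 127217, q_4 = 5·895 + 221 = 4696 → 127217/4696
APPEND 34: p_5 = 34·127217 + 24246 = 4349624, q_5 = 34·4696 + 895 = 160559 → 4349624/160559
APPEND 35: p_6 = 35·4349624 + 127217 = 152364057, q_6 = 35·160559 + 4696 = 5624261 → 152364057/5624261
APPEND 42: p_7 = 42·152364057 + 4349624 = 6403640018, q_7 = 42·5624261 + 160559 = 236379521 → 6403640018/236379521
APPEND 30: p_8 = 30·6403640018 + 152364057 = 192261564597, q_8 = 30·236379521 + 5624261 = 7097009891 → 192261564597/7097009891
APPEND 31: p_9 = 31·192261564597 + 6403640018 = 5966512142525, q_9 = 31·7097009891 + 236379521 = 220243686142 → 5966512142525/220243686142
APPEND 49: p_10 = 49·5966512142525 + 192261564597 = 292551356548322, q_10 = 49·220243686142 + 7097009891 = 10799037630849 → 292551356548322/10799037630849
APPEND 46: p_11 = 46·292551356548322 + 5966512142525 = 13463328913365337, q_11 = 46·10799037630849 + 220243686142 = 496975974705196 → 13463328913365337/496975974705196

27/1
298/11
24246/895
127217/4696
4349624/160559
152364057/5624261
6403640018/236379521
192261564597/7097009891
5966512142525/220243686142
292551356548322/10799037630849
13463328913365337/496975974705196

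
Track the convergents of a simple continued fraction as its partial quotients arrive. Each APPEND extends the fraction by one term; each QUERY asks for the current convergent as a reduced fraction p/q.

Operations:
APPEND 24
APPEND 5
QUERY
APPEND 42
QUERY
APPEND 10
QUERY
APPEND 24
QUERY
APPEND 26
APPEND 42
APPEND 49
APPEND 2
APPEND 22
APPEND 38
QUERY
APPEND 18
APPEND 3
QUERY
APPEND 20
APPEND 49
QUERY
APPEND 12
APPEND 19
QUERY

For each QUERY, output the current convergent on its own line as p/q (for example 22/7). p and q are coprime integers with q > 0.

APPEND 24: p_0 = 24·1 + 0 = 24, q_0 = 24·0 + 1 = 1 → 24/1
APPEND 5: p_1 = 5·24 + 1 = 121, q_1 = 5·1 + 0 = 5 → 121/5
APPEND 42: p_2 = 42·121 + 24 = 5106, q_2 = 42·5 + 1 = 211 → 5106/211
APPEND 10: p_3 = 10·5106 + 121 = 51181, q_3 = 10·211 + 5 = 2115 → 51181/2115
APPEND 24: p_4 = 24·51181 + 5106 = 1233450, q_4 = 24·2115 + 211 = 50971 → 1233450/50971
APPEND 26: p_5 = 26·1233450 + 51181 = 32120881, q_5 = 26·50971 + 2115 = 1327361 → 32120881/1327361
APPEND 42: p_6 = 42·32120881 + 1233450 = 1350310452, q_6 = 42·1327361 + 50971 = 55800133 → 1350310452/55800133
APPEND 49: p_7 = 49·1350310452 + 32120881 = 66197333029, q_7 = 49·55800133 + 1327361 = 2735533878 → 66197333029/2735533878
APPEND 2: p_8 = 2·66197333029 + 1350310452 = 133744976510, q_8 = 2·2735533878 + 55800133 = 5526867889 → 133744976510/5526867889
APPEND 22: p_9 = 22·133744976510 + 66197333029 = 3008586816249, q_9 = 22·5526867889 + 2735533878 = 124326627436 → 3008586816249/124326627436
APPEND 38: p_10 = 38·3008586816249 + 133744976510 = 114460043993972, q_10 = 38·124326627436 + 5526867889 = 4729938710457 → 114460043993972/4729938710457
APPEND 18: p_11 = 18·114460043993972 + 3008586816249 = 2063289378707745, q_11 = 18·4729938710457 + 124326627436 = 85263223415662 → 2063289378707745/85263223415662
APPEND 3: p_12 = 3·2063289378707745 + 114460043993972 = 6304328180117207, q_12 = 3·85263223415662 + 4729938710457 = 260519608957443 → 6304328180117207/260519608957443
APPEND 20: p_13 = 20·6304328180117207 + 2063289378707745 = 128149852981051885, q_13 = 20·260519608957443 + 85263223415662 = 5295655402564522 → 128149852981051885/5295655402564522
APPEND 49: p_14 = 49·128149852981051885 + 6304328180117207 = 6285647124251659572, q_14 = 49·5295655402564522 + 260519608957443 = 259747634334619021 → 6285647124251659572/259747634334619021
APPEND 12: p_15 = 12·6285647124251659572 + 128149852981051885 = 75555915344000966749, q_15 = 12·259747634334619021 + 5295655402564522 = 3122267267417992774 → 75555915344000966749/3122267267417992774
APPEND 19: p_16 = 19·75555915344000966749 + 6285647124251659572 = 1441848038660270027803, q_16 = 19·3122267267417992774 + 259747634334619021 = 59582825715276481727 → 1441848038660270027803/59582825715276481727

121/5
5106/211
51181/2115
1233450/50971
114460043993972/4729938710457
6304328180117207/260519608957443
6285647124251659572/259747634334619021
1441848038660270027803/59582825715276481727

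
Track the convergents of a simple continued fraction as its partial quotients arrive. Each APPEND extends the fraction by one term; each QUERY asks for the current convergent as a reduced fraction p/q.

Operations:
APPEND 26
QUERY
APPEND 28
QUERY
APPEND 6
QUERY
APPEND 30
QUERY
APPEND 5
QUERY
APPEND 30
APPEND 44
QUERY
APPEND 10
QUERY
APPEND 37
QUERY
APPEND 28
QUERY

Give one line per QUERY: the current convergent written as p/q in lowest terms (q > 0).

26/1
729/28
4400/169
132729/5098
668045/25659
888327521/34119851
8903449289/341973378
330315951214/12687134837
9257750083281/355581748814

APPEND 26: p_0 = 26·1 + 0 = 26, q_0 = 26·0 + 1 = 1 → 26/1
APPEND 28: p_1 = 28·26 + 1 = 729, q_1 = 28·1 + 0 = 28 → 729/28
APPEND 6: p_2 = 6·729 + 26 = 4400, q_2 = 6·28 + 1 = 169 → 4400/169
APPEND 30: p_3 = 30·4400 + 729 = 132729, q_3 = 30·169 + 28 = 5098 → 132729/5098
APPEND 5: p_4 = 5·132729 + 4400 = 668045, q_4 = 5·5098 + 169 = 25659 → 668045/25659
APPEND 30: p_5 = 30·668045 + 132729 = 20174079, q_5 = 30·25659 + 5098 = 774868 → 20174079/774868
APPEND 44: p_6 = 44·20174079 + 668045 = 888327521, q_6 = 44·774868 + 25659 = 34119851 → 888327521/34119851
APPEND 10: p_7 = 10·888327521 + 20174079 = 8903449289, q_7 = 10·34119851 + 774868 = 341973378 → 8903449289/341973378
APPEND 37: p_8 = 37·8903449289 + 888327521 = 330315951214, q_8 = 37·341973378 + 34119851 = 12687134837 → 330315951214/12687134837
APPEND 28: p_9 = 28·330315951214 + 8903449289 = 9257750083281, q_9 = 28·12687134837 + 341973378 = 355581748814 → 9257750083281/355581748814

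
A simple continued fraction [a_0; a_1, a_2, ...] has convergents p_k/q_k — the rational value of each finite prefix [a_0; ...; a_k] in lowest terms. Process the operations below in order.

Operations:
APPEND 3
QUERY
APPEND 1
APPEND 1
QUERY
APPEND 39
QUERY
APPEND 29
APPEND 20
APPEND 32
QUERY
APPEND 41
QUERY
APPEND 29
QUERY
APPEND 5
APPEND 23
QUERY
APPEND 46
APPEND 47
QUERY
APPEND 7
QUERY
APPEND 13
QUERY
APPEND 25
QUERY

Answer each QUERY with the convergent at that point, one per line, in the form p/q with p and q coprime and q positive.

APPEND 3: p_0 = 3·1 + 0 = 3, q_0 = 3·0 + 1 = 1 → 3/1
APPEND 1: p_1 = 1·3 + 1 = 4, q_1 = 1·1 + 0 = 1 → 4/1
APPEND 1: p_2 = 1·4 + 3 = 7, q_2 = 1·1 + 1 = 2 → 7/2
APPEND 39: p_3 = 39·7 + 4 = 277, q_3 = 39·2 + 1 = 79 → 277/79
APPEND 29: p_4 = 29·277 + 7 = 8040, q_4 = 29·79 + 2 = 2293 → 8040/2293
APPEND 20: p_5 = 20·8040 + 277 = 161077, q_5 = 20·2293 + 79 = 45939 → 161077/45939
APPEND 32: p_6 = 32·161077 + 8040 = 5162504, q_6 = 32·45939 + 2293 = 1472341 → 5162504/1472341
APPEND 41: p_7 = 41·5162504 + 161077 = 211823741, q_7 = 41·1472341 + 45939 = 60411920 → 211823741/60411920
APPEND 29: p_8 = 29·211823741 + 5162504 = 6148050993, q_8 = 29·60411920 + 1472341 = 1753418021 → 6148050993/1753418021
APPEND 5: p_9 = 5·6148050993 + 211823741 = 30952078706, q_9 = 5·1753418021 + 60411920 = 8827502025 → 30952078706/8827502025
APPEND 23: p_10 = 23·30952078706 + 6148050993 = 718045861231, q_10 = 23·8827502025 + 1753418021 = 204785964596 → 718045861231/204785964596
APPEND 46: p_11 = 46·718045861231 + 30952078706 = 33061061695332, q_11 = 46·204785964596 + 8827502025 = 9428981873441 → 33061061695332/9428981873441
APPEND 47: p_12 = 47·33061061695332 + 718045861231 = 1554587945541835, q_12 = 47·9428981873441 + 204785964596 = 443366934016323 → 1554587945541835/443366934016323
APPEND 7: p_13 = 7·1554587945541835 + 33061061695332 = 10915176680488177, q_13 = 7·443366934016323 + 9428981873441 = 3112997519987702 → 10915176680488177/3112997519987702
APPEND 13: p_14 = 13·10915176680488177 + 1554587945541835 = 143451884791888136, q_14 = 13·3112997519987702 + 443366934016323 = 40912334693856449 → 143451884791888136/40912334693856449
APPEND 25: p_15 = 25·143451884791888136 + 10915176680488177 = 3597212296477691577, q_15 = 25·40912334693856449 + 3112997519987702 = 1025921364866398927 → 3597212296477691577/1025921364866398927

3/1
7/2
277/79
5162504/1472341
211823741/60411920
6148050993/1753418021
718045861231/204785964596
1554587945541835/443366934016323
10915176680488177/3112997519987702
143451884791888136/40912334693856449
3597212296477691577/1025921364866398927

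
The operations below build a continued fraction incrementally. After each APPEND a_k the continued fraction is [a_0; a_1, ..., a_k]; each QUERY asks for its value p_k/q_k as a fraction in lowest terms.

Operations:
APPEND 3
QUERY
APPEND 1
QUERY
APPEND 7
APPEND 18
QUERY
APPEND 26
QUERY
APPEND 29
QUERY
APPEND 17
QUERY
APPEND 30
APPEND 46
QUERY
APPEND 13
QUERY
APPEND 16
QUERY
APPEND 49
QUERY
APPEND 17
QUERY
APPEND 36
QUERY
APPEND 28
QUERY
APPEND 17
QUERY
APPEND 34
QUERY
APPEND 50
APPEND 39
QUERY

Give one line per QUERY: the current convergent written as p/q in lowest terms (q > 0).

3/1
4/1
562/145
14643/3778
425209/109707
7243196/1868797
10022413290/2585855179
130509093859/33672290944
2098167915034/541342510283
102940736930525/26559455294811
1752090695733959/452052082522070
63178205783353049/16300434426089331
1770741852629619331/456864216013023338
30165789700486881676/7782992106647486077
1027407591669183596315/265078595842027549956
2005648677144896184795929/517471877179955001921159

APPEND 3: p_0 = 3·1 + 0 = 3, q_0 = 3·0 + 1 = 1 → 3/1
APPEND 1: p_1 = 1·3 + 1 = 4, q_1 = 1·1 + 0 = 1 → 4/1
APPEND 7: p_2 = 7·4 + 3 = 31, q_2 = 7·1 + 1 = 8 → 31/8
APPEND 18: p_3 = 18·31 + 4 = 562, q_3 = 18·8 + 1 = 145 → 562/145
APPEND 26: p_4 = 26·562 + 31 = 14643, q_4 = 26·145 + 8 = 3778 → 14643/3778
APPEND 29: p_5 = 29·14643 + 562 = 425209, q_5 = 29·3778 + 145 = 109707 → 425209/109707
APPEND 17: p_6 = 17·425209 + 14643 = 7243196, q_6 = 17·109707 + 3778 = 1868797 → 7243196/1868797
APPEND 30: p_7 = 30·7243196 + 425209 = 217721089, q_7 = 30·1868797 + 109707 = 56173617 → 217721089/56173617
APPEND 46: p_8 = 46·217721089 + 7243196 = 10022413290, q_8 = 46·56173617 + 1868797 = 2585855179 → 10022413290/2585855179
APPEND 13: p_9 = 13·10022413290 + 217721089 = 130509093859, q_9 = 13·2585855179 + 56173617 = 33672290944 → 130509093859/33672290944
APPEND 16: p_10 = 16·130509093859 + 10022413290 = 2098167915034, q_10 = 16·33672290944 + 2585855179 = 541342510283 → 2098167915034/541342510283
APPEND 49: p_11 = 49·2098167915034 + 130509093859 = 102940736930525, q_11 = 49·541342510283 + 33672290944 = 26559455294811 → 102940736930525/26559455294811
APPEND 17: p_12 = 17·102940736930525 + 2098167915034 = 1752090695733959, q_12 = 17·26559455294811 + 541342510283 = 452052082522070 → 1752090695733959/452052082522070
APPEND 36: p_13 = 36·1752090695733959 + 102940736930525 = 63178205783353049, q_13 = 36·452052082522070 + 26559455294811 = 16300434426089331 → 63178205783353049/16300434426089331
APPEND 28: p_14 = 28·63178205783353049 + 1752090695733959 = 1770741852629619331, q_14 = 28·16300434426089331 + 452052082522070 = 456864216013023338 → 1770741852629619331/456864216013023338
APPEND 17: p_15 = 17·1770741852629619331 + 63178205783353049 = 30165789700486881676, q_15 = 17·456864216013023338 + 16300434426089331 = 7782992106647486077 → 30165789700486881676/7782992106647486077
APPEND 34: p_16 = 34·30165789700486881676 + 1770741852629619331 = 1027407591669183596315, q_16 = 34·7782992106647486077 + 456864216013023338 = 265078595842027549956 → 1027407591669183596315/265078595842027549956
APPEND 50: p_17 = 50·1027407591669183596315 + 30165789700486881676 = 51400545373159666697426, q_17 = 50·265078595842027549956 + 7782992106647486077 = 13261712784208024983877 → 51400545373159666697426/13261712784208024983877
APPEND 39: p_18 = 39·51400545373159666697426 + 1027407591669183596315 = 2005648677144896184795929, q_18 = 39·13261712784208024983877 + 265078595842027549956 = 517471877179955001921159 → 2005648677144896184795929/517471877179955001921159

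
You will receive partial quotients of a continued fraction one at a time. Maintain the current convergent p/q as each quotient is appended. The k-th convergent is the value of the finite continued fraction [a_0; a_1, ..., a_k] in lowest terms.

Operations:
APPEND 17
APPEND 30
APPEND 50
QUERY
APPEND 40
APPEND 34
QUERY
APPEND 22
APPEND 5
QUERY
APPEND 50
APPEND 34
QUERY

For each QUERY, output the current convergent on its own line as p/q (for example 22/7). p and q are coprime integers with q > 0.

25567/1501
34814061/2043881
3869476726/227171141
6608055617048/387948976209

APPEND 17: p_0 = 17·1 + 0 = 17, q_0 = 17·0 + 1 = 1 → 17/1
APPEND 30: p_1 = 30·17 + 1 = 511, q_1 = 30·1 + 0 = 30 → 511/30
APPEND 50: p_2 = 50·511 + 17 = 25567, q_2 = 50·30 + 1 = 1501 → 25567/1501
APPEND 40: p_3 = 40·25567 + 511 = 1023191, q_3 = 40·1501 + 30 = 60070 → 1023191/60070
APPEND 34: p_4 = 34·1023191 + 25567 = 34814061, q_4 = 34·60070 + 1501 = 2043881 → 34814061/2043881
APPEND 22: p_5 = 22·34814061 + 1023191 = 766932533, q_5 = 22·2043881 + 60070 = 45025452 → 766932533/45025452
APPEND 5: p_6 = 5·766932533 + 34814061 = 3869476726, q_6 = 5·45025452 + 2043881 = 227171141 → 3869476726/227171141
APPEND 50: p_7 = 50·3869476726 + 766932533 = 194240768833, q_7 = 50·227171141 + 45025452 = 11403582502 → 194240768833/11403582502
APPEND 34: p_8 = 34·194240768833 + 3869476726 = 6608055617048, q_8 = 34·11403582502 + 227171141 = 387948976209 → 6608055617048/387948976209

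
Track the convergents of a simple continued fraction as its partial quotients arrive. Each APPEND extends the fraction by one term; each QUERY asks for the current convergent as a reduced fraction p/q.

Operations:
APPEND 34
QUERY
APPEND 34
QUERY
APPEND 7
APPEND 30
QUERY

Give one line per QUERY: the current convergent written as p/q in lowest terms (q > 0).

APPEND 34: p_0 = 34·1 + 0 = 34, q_0 = 34·0 + 1 = 1 → 34/1
APPEND 34: p_1 = 34·34 + 1 = 1157, q_1 = 34·1 + 0 = 34 → 1157/34
APPEND 7: p_2 = 7·1157 + 34 = 8133, q_2 = 7·34 + 1 = 239 → 8133/239
APPEND 30: p_3 = 30·8133 + 1157 = 245147, q_3 = 30·239 + 34 = 7204 → 245147/7204

34/1
1157/34
245147/7204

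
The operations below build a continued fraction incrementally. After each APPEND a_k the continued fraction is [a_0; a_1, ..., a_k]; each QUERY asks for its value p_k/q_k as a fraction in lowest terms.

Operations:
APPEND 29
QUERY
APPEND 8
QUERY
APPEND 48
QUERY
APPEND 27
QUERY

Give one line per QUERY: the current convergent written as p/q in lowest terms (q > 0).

APPEND 29: p_0 = 29·1 + 0 = 29, q_0 = 29·0 + 1 = 1 → 29/1
APPEND 8: p_1 = 8·29 + 1 = 233, q_1 = 8·1 + 0 = 8 → 233/8
APPEND 48: p_2 = 48·233 + 29 = 11213, q_2 = 48·8 + 1 = 385 → 11213/385
APPEND 27: p_3 = 27·11213 + 233 = 302984, q_3 = 27·385 + 8 = 10403 → 302984/10403

29/1
233/8
11213/385
302984/10403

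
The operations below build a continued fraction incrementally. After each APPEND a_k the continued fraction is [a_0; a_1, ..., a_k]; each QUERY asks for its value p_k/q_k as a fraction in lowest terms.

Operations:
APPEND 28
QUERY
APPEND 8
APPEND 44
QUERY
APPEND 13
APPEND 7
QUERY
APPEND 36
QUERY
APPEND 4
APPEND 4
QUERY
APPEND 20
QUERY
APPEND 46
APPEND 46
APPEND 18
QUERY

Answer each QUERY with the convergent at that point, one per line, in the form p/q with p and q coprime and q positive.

APPEND 28: p_0 = 28·1 + 0 = 28, q_0 = 28·0 + 1 = 1 → 28/1
APPEND 8: p_1 = 8·28 + 1 = 225, q_1 = 8·1 + 0 = 8 → 225/8
APPEND 44: p_2 = 44·225 + 28 = 9928, q_2 = 44·8 + 1 = 353 → 9928/353
APPEND 13: p_3 = 13·9928 + 225 = 129289, q_3 = 13·353 + 8 = 4597 → 129289/4597
APPEND 7: p_4 = 7·129289 + 9928 = 914951, q_4 = 7·4597 + 353 = 32532 → 914951/32532
APPEND 36: p_5 = 36·914951 + 129289 = 33067525, q_5 = 36·32532 + 4597 = 1175749 → 33067525/1175749
APPEND 4: p_6 = 4·33067525 + 914951 = 133185051, q_6 = 4·1175749 + 32532 = 4735528 → 133185051/4735528
APPEND 4: p_7 = 4·133185051 + 33067525 = 565807729, q_7 = 4·4735528 + 1175749 = 20117861 → 565807729/20117861
APPEND 20: p_8 = 20·565807729 + 133185051 = 11449339631, q_8 = 20·20117861 + 4735528 = 407092748 → 11449339631/407092748
APPEND 46: p_9 = 46·11449339631 + 565807729 = 527235430755, q_9 = 46·407092748 + 20117861 = 18746384269 → 527235430755/18746384269
APPEND 46: p_10 = 46·527235430755 + 11449339631 = 24264279154361, q_10 = 46·18746384269 + 407092748 = 862740769122 → 24264279154361/862740769122
APPEND 18: p_11 = 18·24264279154361 + 527235430755 = 437284260209253, q_11 = 18·862740769122 + 18746384269 = 15548080228465 → 437284260209253/15548080228465

28/1
9928/353
914951/32532
33067525/1175749
565807729/20117861
11449339631/407092748
437284260209253/15548080228465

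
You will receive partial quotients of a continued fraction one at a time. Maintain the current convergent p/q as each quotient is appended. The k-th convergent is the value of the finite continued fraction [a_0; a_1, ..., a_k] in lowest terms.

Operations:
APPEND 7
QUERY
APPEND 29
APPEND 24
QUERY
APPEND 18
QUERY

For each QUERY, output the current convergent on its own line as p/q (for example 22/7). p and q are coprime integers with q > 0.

APPEND 7: p_0 = 7·1 + 0 = 7, q_0 = 7·0 + 1 = 1 → 7/1
APPEND 29: p_1 = 29·7 + 1 = 204, q_1 = 29·1 + 0 = 29 → 204/29
APPEND 24: p_2 = 24·204 + 7 = 4903, q_2 = 24·29 + 1 = 697 → 4903/697
APPEND 18: p_3 = 18·4903 + 204 = 88458, q_3 = 18·697 + 29 = 12575 → 88458/12575

7/1
4903/697
88458/12575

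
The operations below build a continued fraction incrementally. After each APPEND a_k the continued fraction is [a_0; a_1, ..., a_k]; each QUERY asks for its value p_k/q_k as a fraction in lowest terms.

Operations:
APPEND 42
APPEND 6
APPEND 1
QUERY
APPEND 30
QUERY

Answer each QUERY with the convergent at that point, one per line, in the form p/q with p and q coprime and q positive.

295/7
9103/216

APPEND 42: p_0 = 42·1 + 0 = 42, q_0 = 42·0 + 1 = 1 → 42/1
APPEND 6: p_1 = 6·42 + 1 = 253, q_1 = 6·1 + 0 = 6 → 253/6
APPEND 1: p_2 = 1·253 + 42 = 295, q_2 = 1·6 + 1 = 7 → 295/7
APPEND 30: p_3 = 30·295 + 253 = 9103, q_3 = 30·7 + 6 = 216 → 9103/216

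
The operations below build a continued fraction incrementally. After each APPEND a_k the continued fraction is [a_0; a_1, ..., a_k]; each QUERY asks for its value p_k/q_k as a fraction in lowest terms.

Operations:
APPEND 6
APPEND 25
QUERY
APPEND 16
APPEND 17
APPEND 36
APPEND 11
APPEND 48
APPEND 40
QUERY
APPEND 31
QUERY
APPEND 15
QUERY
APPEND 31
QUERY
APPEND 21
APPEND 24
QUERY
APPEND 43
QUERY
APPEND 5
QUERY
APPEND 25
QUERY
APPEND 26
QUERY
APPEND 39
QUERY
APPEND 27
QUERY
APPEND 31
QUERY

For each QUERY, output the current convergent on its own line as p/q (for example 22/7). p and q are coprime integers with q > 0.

151/25
31626758187/5236304405
981219761935/162456276148
14749923187212/2442080446625
458228838565507/75866950121523
231759561632074123/38371419742088115
9975298705712250148/1651566696942787553
50108253090193324863/8296204904456025880
1262681625960545371723/209056689308343434553
32879830528064372989661/5443770126921385324258
1283576072220471091968502/212516091639242371080615
34689433780480783856139215/5743378244386465404500863
1076656023267124770632284167/178257241667619669910607368

APPEND 6: p_0 = 6·1 + 0 = 6, q_0 = 6·0 + 1 = 1 → 6/1
APPEND 25: p_1 = 25·6 + 1 = 151, q_1 = 25·1 + 0 = 25 → 151/25
APPEND 16: p_2 = 16·151 + 6 = 2422, q_2 = 16·25 + 1 = 401 → 2422/401
APPEND 17: p_3 = 17·2422 + 151 = 41325, q_3 = 17·401 + 25 = 6842 → 41325/6842
APPEND 36: p_4 = 36·41325 + 2422 = 1490122, q_4 = 36·6842 + 401 = 246713 → 1490122/246713
APPEND 11: p_5 = 11·1490122 + 41325 = 16432667, q_5 = 11·246713 + 6842 = 2720685 → 16432667/2720685
APPEND 48: p_6 = 48·16432667 + 1490122 = 790258138, q_6 = 48·2720685 + 246713 = 130839593 → 790258138/130839593
APPEND 40: p_7 = 40·790258138 + 16432667 = 31626758187, q_7 = 40·130839593 + 2720685 = 5236304405 → 31626758187/5236304405
APPEND 31: p_8 = 31·31626758187 + 790258138 = 981219761935, q_8 = 31·5236304405 + 130839593 = 162456276148 → 981219761935/162456276148
APPEND 15: p_9 = 15·981219761935 + 31626758187 = 14749923187212, q_9 = 15·162456276148 + 5236304405 = 2442080446625 → 14749923187212/2442080446625
APPEND 31: p_10 = 31·14749923187212 + 981219761935 = 458228838565507, q_10 = 31·2442080446625 + 162456276148 = 75866950121523 → 458228838565507/75866950121523
APPEND 21: p_11 = 21·458228838565507 + 14749923187212 = 9637555533062859, q_11 = 21·75866950121523 + 2442080446625 = 1595648032998608 → 9637555533062859/1595648032998608
APPEND 24: p_12 = 24·9637555533062859 + 458228838565507 = 231759561632074123, q_12 = 24·1595648032998608 + 75866950121523 = 38371419742088115 → 231759561632074123/38371419742088115
APPEND 43: p_13 = 43·231759561632074123 + 9637555533062859 = 9975298705712250148, q_13 = 43·38371419742088115 + 1595648032998608 = 1651566696942787553 → 9975298705712250148/1651566696942787553
APPEND 5: p_14 = 5·9975298705712250148 + 231759561632074123 = 50108253090193324863, q_14 = 5·1651566696942787553 + 38371419742088115 = 8296204904456025880 → 50108253090193324863/8296204904456025880
APPEND 25: p_15 = 25·50108253090193324863 + 9975298705712250148 = 1262681625960545371723, q_15 = 25·8296204904456025880 + 1651566696942787553 = 209056689308343434553 → 1262681625960545371723/209056689308343434553
APPEND 26: p_16 = 26·1262681625960545371723 + 50108253090193324863 = 32879830528064372989661, q_16 = 26·209056689308343434553 + 8296204904456025880 = 5443770126921385324258 → 32879830528064372989661/5443770126921385324258
APPEND 39: p_17 = 39·32879830528064372989661 + 1262681625960545371723 = 1283576072220471091968502, q_17 = 39·5443770126921385324258 + 209056689308343434553 = 212516091639242371080615 → 1283576072220471091968502/212516091639242371080615
APPEND 27: p_18 = 27·1283576072220471091968502 + 32879830528064372989661 = 34689433780480783856139215, q_18 = 27·212516091639242371080615 + 5443770126921385324258 = 5743378244386465404500863 → 34689433780480783856139215/5743378244386465404500863
APPEND 31: p_19 = 31·34689433780480783856139215 + 1283576072220471091968502 = 1076656023267124770632284167, q_19 = 31·5743378244386465404500863 + 212516091639242371080615 = 178257241667619669910607368 → 1076656023267124770632284167/178257241667619669910607368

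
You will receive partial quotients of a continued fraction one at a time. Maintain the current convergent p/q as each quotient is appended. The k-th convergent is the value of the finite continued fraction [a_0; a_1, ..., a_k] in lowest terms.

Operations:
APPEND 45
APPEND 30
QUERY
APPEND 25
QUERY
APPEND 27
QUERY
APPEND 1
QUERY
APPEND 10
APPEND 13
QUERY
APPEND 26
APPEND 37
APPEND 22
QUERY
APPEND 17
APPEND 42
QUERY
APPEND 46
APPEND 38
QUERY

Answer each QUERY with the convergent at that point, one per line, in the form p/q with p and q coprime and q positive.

APPEND 45: p_0 = 45·1 + 0 = 45, q_0 = 45·0 + 1 = 1 → 45/1
APPEND 30: p_1 = 30·45 + 1 = 1351, q_1 = 30·1 + 0 = 30 → 1351/30
APPEND 25: p_2 = 25·1351 + 45 = 33820, q_2 = 25·30 + 1 = 751 → 33820/751
APPEND 27: p_3 = 27·33820 + 1351 = 914491, q_3 = 27·751 + 30 = 20307 → 914491/20307
APPEND 1: p_4 = 1·914491 + 33820 = 948311, q_4 = 1·20307 + 751 = 21058 → 948311/21058
APPEND 10: p_5 = 10·948311 + 914491 = 10397601, q_5 = 10·21058 + 20307 = 230887 → 10397601/230887
APPEND 13: p_6 = 13·10397601 + 948311 = 136117124, q_6 = 13·230887 + 21058 = 3022589 → 136117124/3022589
APPEND 26: p_7 = 26·136117124 + 10397601 = 3549442825, q_7 = 26·3022589 + 230887 = 78818201 → 3549442825/78818201
APPEND 37: p_8 = 37·3549442825 + 136117124 = 131465501649, q_8 = 37·78818201 + 3022589 = 2919296026 → 131465501649/2919296026
APPEND 22: p_9 = 22·131465501649 + 3549442825 = 2895790479103, q_9 = 22·2919296026 + 78818201 = 64303330773 → 2895790479103/64303330773
APPEND 17: p_10 = 17·2895790479103 + 131465501649 = 49359903646400, q_10 = 17·64303330773 + 2919296026 = 1096075919167 → 49359903646400/1096075919167
APPEND 42: p_11 = 42·49359903646400 + 2895790479103 = 2076011743627903, q_11 = 42·1096075919167 + 64303330773 = 46099491935787 → 2076011743627903/46099491935787
APPEND 46: p_12 = 46·2076011743627903 + 49359903646400 = 95545900110529938, q_12 = 46·46099491935787 + 1096075919167 = 2121672704965369 → 95545900110529938/2121672704965369
APPEND 38: p_13 = 38·95545900110529938 + 2076011743627903 = 3632820215943765547, q_13 = 38·2121672704965369 + 46099491935787 = 80669662280619809 → 3632820215943765547/80669662280619809

1351/30
33820/751
914491/20307
948311/21058
136117124/3022589
2895790479103/64303330773
2076011743627903/46099491935787
3632820215943765547/80669662280619809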